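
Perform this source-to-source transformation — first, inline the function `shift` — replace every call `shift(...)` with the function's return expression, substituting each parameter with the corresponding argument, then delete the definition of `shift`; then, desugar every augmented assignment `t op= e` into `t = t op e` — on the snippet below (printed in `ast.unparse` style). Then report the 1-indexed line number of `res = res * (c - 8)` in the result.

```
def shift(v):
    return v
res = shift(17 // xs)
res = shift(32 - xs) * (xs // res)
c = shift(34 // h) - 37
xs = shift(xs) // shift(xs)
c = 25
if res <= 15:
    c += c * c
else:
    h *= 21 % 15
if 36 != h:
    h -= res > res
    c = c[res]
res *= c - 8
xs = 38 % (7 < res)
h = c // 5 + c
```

Transformed code:
res = 17 // xs
res = (32 - xs) * (xs // res)
c = 34 // h - 37
xs = xs // xs
c = 25
if res <= 15:
    c = c + c * c
else:
    h = h * (21 % 15)
if 36 != h:
    h = h - (res > res)
    c = c[res]
res = res * (c - 8)
xs = 38 % (7 < res)
h = c // 5 + c

13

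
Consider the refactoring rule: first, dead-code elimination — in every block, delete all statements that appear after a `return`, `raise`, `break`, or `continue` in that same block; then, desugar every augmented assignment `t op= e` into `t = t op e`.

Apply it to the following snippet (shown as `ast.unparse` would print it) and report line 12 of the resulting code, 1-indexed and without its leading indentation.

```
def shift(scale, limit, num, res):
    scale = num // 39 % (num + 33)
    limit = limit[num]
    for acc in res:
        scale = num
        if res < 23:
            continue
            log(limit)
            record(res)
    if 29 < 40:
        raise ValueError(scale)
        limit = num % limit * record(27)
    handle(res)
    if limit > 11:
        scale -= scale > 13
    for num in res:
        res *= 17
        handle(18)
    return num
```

scale = scale - (scale > 13)

Transformed code:
def shift(scale, limit, num, res):
    scale = num // 39 % (num + 33)
    limit = limit[num]
    for acc in res:
        scale = num
        if res < 23:
            continue
    if 29 < 40:
        raise ValueError(scale)
    handle(res)
    if limit > 11:
        scale = scale - (scale > 13)
    for num in res:
        res = res * 17
        handle(18)
    return num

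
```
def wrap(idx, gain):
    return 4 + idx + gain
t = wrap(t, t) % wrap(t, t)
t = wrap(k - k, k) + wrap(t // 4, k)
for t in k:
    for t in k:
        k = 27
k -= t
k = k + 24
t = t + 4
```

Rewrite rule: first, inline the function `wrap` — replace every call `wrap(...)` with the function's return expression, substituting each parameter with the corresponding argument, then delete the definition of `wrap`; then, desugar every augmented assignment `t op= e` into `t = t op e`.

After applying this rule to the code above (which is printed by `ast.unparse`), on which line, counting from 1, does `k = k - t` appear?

Transformed code:
t = (4 + t + t) % (4 + t + t)
t = 4 + (k - k) + k + (4 + t // 4 + k)
for t in k:
    for t in k:
        k = 27
k = k - t
k = k + 24
t = t + 4

6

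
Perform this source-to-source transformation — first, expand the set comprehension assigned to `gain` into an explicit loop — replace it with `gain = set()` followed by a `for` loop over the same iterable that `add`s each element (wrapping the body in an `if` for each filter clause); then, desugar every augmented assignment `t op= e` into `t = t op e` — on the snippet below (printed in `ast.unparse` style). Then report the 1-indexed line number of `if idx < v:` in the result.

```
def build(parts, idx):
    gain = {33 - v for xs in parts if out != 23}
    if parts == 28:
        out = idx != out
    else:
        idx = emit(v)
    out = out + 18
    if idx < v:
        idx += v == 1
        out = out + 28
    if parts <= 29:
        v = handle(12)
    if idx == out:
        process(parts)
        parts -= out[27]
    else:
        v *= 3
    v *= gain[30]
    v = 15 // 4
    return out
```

11

Transformed code:
def build(parts, idx):
    gain = set()
    for xs in parts:
        if out != 23:
            gain.add(33 - v)
    if parts == 28:
        out = idx != out
    else:
        idx = emit(v)
    out = out + 18
    if idx < v:
        idx = idx + (v == 1)
        out = out + 28
    if parts <= 29:
        v = handle(12)
    if idx == out:
        process(parts)
        parts = parts - out[27]
    else:
        v = v * 3
    v = v * gain[30]
    v = 15 // 4
    return out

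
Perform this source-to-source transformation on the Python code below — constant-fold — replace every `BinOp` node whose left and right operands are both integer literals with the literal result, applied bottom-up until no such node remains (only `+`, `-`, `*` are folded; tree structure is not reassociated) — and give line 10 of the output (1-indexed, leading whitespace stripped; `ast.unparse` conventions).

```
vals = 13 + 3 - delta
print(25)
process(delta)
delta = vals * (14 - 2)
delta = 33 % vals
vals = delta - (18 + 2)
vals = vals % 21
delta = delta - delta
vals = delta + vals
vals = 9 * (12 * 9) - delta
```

Transformed code:
vals = 16 - delta
print(25)
process(delta)
delta = vals * 12
delta = 33 % vals
vals = delta - 20
vals = vals % 21
delta = delta - delta
vals = delta + vals
vals = 972 - delta

vals = 972 - delta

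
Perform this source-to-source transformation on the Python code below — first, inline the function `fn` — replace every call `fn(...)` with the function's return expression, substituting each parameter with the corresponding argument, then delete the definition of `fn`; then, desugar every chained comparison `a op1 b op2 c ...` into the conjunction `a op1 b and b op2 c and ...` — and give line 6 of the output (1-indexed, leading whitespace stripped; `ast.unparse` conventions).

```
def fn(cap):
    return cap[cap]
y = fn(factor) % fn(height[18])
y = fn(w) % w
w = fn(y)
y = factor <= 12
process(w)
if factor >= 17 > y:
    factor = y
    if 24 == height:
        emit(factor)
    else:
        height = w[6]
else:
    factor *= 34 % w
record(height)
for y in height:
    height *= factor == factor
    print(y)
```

Transformed code:
y = factor[factor] % height[18][height[18]]
y = w[w] % w
w = y[y]
y = factor <= 12
process(w)
if factor >= 17 and 17 > y:
    factor = y
    if 24 == height:
        emit(factor)
    else:
        height = w[6]
else:
    factor *= 34 % w
record(height)
for y in height:
    height *= factor == factor
    print(y)

if factor >= 17 and 17 > y:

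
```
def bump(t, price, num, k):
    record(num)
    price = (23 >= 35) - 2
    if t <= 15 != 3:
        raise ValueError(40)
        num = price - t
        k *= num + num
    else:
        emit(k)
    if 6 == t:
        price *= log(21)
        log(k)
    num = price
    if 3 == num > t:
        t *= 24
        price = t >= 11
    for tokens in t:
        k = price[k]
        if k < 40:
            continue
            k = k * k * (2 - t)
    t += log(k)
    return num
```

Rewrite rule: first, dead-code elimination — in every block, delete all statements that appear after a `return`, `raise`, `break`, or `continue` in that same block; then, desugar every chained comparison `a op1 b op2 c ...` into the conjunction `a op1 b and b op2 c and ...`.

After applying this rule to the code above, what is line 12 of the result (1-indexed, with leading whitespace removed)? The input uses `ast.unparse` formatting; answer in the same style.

Transformed code:
def bump(t, price, num, k):
    record(num)
    price = (23 >= 35) - 2
    if t <= 15 and 15 != 3:
        raise ValueError(40)
    else:
        emit(k)
    if 6 == t:
        price *= log(21)
        log(k)
    num = price
    if 3 == num and num > t:
        t *= 24
        price = t >= 11
    for tokens in t:
        k = price[k]
        if k < 40:
            continue
    t += log(k)
    return num

if 3 == num and num > t:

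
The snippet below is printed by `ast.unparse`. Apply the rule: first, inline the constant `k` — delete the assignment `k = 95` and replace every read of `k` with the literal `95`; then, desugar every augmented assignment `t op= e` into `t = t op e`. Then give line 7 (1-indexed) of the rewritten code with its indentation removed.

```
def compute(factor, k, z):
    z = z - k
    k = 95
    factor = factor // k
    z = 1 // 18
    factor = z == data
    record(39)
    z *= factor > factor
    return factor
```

z = z * (factor > factor)

Transformed code:
def compute(factor, k, z):
    z = z - 95
    factor = factor // 95
    z = 1 // 18
    factor = z == data
    record(39)
    z = z * (factor > factor)
    return factor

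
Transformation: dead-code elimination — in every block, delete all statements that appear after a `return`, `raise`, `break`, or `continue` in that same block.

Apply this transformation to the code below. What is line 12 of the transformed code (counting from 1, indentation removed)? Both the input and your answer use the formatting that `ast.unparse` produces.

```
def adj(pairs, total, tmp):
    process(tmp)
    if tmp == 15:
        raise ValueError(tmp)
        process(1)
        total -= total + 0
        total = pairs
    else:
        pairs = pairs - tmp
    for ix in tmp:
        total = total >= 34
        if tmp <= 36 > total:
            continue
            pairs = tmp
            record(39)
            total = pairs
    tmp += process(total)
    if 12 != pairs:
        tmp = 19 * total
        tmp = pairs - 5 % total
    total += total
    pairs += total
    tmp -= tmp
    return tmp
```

Transformed code:
def adj(pairs, total, tmp):
    process(tmp)
    if tmp == 15:
        raise ValueError(tmp)
    else:
        pairs = pairs - tmp
    for ix in tmp:
        total = total >= 34
        if tmp <= 36 > total:
            continue
    tmp += process(total)
    if 12 != pairs:
        tmp = 19 * total
        tmp = pairs - 5 % total
    total += total
    pairs += total
    tmp -= tmp
    return tmp

if 12 != pairs:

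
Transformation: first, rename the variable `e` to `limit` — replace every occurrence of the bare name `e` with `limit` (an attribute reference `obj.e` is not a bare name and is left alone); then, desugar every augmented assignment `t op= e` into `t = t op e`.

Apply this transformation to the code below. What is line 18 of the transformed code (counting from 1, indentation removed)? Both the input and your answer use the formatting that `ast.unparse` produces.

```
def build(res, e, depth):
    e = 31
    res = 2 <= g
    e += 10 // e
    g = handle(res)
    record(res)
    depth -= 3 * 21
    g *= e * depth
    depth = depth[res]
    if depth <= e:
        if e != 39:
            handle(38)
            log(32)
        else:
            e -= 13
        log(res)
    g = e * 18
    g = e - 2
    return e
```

g = limit - 2

Transformed code:
def build(res, limit, depth):
    limit = 31
    res = 2 <= g
    limit = limit + 10 // limit
    g = handle(res)
    record(res)
    depth = depth - 3 * 21
    g = g * (limit * depth)
    depth = depth[res]
    if depth <= limit:
        if limit != 39:
            handle(38)
            log(32)
        else:
            limit = limit - 13
        log(res)
    g = limit * 18
    g = limit - 2
    return limit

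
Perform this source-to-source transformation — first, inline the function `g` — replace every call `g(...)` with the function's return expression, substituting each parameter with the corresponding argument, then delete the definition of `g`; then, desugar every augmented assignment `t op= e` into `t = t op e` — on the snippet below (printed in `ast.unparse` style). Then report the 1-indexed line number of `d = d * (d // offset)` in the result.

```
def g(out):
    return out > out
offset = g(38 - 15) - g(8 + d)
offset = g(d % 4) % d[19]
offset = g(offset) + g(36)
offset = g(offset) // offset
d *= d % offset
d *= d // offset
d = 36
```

6

Transformed code:
offset = (38 - 15 > 38 - 15) - (8 + d > 8 + d)
offset = (d % 4 > d % 4) % d[19]
offset = (offset > offset) + (36 > 36)
offset = (offset > offset) // offset
d = d * (d % offset)
d = d * (d // offset)
d = 36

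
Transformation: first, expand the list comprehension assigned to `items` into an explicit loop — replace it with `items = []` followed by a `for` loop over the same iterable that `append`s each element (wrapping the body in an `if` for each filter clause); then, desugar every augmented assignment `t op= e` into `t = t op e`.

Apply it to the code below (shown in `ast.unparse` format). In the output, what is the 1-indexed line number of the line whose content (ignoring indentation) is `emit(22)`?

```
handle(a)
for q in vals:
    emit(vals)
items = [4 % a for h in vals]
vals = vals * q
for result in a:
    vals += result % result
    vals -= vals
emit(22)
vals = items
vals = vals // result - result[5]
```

Transformed code:
handle(a)
for q in vals:
    emit(vals)
items = []
for h in vals:
    items.append(4 % a)
vals = vals * q
for result in a:
    vals = vals + result % result
    vals = vals - vals
emit(22)
vals = items
vals = vals // result - result[5]

11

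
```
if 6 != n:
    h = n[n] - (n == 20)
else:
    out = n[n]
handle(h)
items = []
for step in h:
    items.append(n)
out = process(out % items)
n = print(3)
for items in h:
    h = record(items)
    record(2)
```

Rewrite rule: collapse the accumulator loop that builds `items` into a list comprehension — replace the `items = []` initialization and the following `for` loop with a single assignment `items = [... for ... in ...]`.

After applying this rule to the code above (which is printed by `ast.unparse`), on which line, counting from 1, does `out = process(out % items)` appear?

Transformed code:
if 6 != n:
    h = n[n] - (n == 20)
else:
    out = n[n]
handle(h)
items = [n for step in h]
out = process(out % items)
n = print(3)
for items in h:
    h = record(items)
    record(2)

7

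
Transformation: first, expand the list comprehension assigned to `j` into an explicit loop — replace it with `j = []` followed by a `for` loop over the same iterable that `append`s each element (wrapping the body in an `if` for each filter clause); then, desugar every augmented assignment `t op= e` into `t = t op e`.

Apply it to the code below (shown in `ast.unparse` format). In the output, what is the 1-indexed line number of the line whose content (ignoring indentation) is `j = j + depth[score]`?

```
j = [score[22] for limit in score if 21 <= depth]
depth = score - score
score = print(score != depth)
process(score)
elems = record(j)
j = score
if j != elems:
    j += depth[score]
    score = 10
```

Transformed code:
j = []
for limit in score:
    if 21 <= depth:
        j.append(score[22])
depth = score - score
score = print(score != depth)
process(score)
elems = record(j)
j = score
if j != elems:
    j = j + depth[score]
    score = 10

11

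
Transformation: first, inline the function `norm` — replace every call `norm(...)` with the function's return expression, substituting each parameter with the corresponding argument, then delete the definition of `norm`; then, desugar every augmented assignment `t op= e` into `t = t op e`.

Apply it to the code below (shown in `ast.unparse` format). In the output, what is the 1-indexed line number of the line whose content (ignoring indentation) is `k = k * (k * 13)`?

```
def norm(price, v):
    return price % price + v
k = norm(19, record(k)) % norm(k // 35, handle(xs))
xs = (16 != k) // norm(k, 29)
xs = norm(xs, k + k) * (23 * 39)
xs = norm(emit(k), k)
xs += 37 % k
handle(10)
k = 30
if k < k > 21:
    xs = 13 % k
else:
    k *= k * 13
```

Transformed code:
k = (19 % 19 + record(k)) % (k // 35 % (k // 35) + handle(xs))
xs = (16 != k) // (k % k + 29)
xs = (xs % xs + (k + k)) * (23 * 39)
xs = emit(k) % emit(k) + k
xs = xs + 37 % k
handle(10)
k = 30
if k < k > 21:
    xs = 13 % k
else:
    k = k * (k * 13)

11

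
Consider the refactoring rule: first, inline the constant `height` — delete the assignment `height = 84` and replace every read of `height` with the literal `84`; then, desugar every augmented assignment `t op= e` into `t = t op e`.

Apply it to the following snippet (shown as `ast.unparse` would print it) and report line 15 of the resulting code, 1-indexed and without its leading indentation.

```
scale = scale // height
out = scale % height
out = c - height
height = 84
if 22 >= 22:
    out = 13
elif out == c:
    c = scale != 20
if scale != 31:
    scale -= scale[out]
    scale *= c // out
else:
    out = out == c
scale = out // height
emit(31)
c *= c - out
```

c = c * (c - out)

Transformed code:
scale = scale // 84
out = scale % 84
out = c - 84
if 22 >= 22:
    out = 13
elif out == c:
    c = scale != 20
if scale != 31:
    scale = scale - scale[out]
    scale = scale * (c // out)
else:
    out = out == c
scale = out // 84
emit(31)
c = c * (c - out)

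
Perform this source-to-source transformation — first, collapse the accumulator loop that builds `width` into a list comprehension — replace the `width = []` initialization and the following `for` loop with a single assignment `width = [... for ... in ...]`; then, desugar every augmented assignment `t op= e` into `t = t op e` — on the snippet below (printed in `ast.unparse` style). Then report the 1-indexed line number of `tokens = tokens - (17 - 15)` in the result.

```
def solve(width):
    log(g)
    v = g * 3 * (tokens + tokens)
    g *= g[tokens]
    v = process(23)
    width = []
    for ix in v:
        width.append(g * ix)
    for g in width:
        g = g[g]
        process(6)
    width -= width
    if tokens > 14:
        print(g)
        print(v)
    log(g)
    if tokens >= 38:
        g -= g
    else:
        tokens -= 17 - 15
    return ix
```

Transformed code:
def solve(width):
    log(g)
    v = g * 3 * (tokens + tokens)
    g = g * g[tokens]
    v = process(23)
    width = [g * ix for ix in v]
    for g in width:
        g = g[g]
        process(6)
    width = width - width
    if tokens > 14:
        print(g)
        print(v)
    log(g)
    if tokens >= 38:
        g = g - g
    else:
        tokens = tokens - (17 - 15)
    return ix

18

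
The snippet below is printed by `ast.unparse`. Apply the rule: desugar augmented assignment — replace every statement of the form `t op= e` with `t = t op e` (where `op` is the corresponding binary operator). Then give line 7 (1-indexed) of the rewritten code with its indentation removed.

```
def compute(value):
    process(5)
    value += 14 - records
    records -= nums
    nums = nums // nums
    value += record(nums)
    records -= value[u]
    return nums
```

Transformed code:
def compute(value):
    process(5)
    value = value + (14 - records)
    records = records - nums
    nums = nums // nums
    value = value + record(nums)
    records = records - value[u]
    return nums

records = records - value[u]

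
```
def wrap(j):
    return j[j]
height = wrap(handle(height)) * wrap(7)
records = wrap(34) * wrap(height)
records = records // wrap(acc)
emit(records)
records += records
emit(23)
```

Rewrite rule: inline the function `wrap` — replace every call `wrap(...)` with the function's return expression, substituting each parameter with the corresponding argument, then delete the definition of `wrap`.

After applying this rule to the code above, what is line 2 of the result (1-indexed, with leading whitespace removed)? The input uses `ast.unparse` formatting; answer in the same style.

Transformed code:
height = handle(height)[handle(height)] * 7[7]
records = 34[34] * height[height]
records = records // acc[acc]
emit(records)
records += records
emit(23)

records = 34[34] * height[height]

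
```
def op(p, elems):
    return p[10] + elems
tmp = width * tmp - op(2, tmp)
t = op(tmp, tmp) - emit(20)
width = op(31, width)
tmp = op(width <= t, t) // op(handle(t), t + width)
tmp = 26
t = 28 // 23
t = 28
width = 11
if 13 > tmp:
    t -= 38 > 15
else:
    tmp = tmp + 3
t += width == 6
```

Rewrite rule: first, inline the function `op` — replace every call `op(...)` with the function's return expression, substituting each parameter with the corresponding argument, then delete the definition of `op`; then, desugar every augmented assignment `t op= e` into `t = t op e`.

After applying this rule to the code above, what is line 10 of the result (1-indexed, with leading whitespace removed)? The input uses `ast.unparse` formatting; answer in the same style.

Transformed code:
tmp = width * tmp - (2[10] + tmp)
t = tmp[10] + tmp - emit(20)
width = 31[10] + width
tmp = ((width <= t)[10] + t) // (handle(t)[10] + (t + width))
tmp = 26
t = 28 // 23
t = 28
width = 11
if 13 > tmp:
    t = t - (38 > 15)
else:
    tmp = tmp + 3
t = t + (width == 6)

t = t - (38 > 15)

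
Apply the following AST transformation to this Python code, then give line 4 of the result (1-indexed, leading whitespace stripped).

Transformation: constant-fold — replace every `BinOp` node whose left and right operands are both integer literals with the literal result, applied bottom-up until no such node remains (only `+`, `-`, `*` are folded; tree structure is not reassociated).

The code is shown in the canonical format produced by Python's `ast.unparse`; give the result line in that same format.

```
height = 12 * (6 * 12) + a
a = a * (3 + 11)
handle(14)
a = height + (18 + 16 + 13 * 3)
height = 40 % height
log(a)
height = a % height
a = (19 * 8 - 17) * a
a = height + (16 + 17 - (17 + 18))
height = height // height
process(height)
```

a = height + 73

Transformed code:
height = 864 + a
a = a * 14
handle(14)
a = height + 73
height = 40 % height
log(a)
height = a % height
a = 135 * a
a = height + -2
height = height // height
process(height)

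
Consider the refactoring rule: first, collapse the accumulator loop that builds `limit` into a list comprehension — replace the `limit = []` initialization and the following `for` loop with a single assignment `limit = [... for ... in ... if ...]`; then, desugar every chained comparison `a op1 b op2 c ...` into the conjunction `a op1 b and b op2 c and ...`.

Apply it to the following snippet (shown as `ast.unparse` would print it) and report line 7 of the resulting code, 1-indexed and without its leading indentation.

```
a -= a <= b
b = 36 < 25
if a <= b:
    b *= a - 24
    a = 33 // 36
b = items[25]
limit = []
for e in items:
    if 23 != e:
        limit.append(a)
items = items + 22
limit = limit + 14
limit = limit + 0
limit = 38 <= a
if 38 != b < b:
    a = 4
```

Transformed code:
a -= a <= b
b = 36 < 25
if a <= b:
    b *= a - 24
    a = 33 // 36
b = items[25]
limit = [a for e in items if 23 != e]
items = items + 22
limit = limit + 14
limit = limit + 0
limit = 38 <= a
if 38 != b and b < b:
    a = 4

limit = [a for e in items if 23 != e]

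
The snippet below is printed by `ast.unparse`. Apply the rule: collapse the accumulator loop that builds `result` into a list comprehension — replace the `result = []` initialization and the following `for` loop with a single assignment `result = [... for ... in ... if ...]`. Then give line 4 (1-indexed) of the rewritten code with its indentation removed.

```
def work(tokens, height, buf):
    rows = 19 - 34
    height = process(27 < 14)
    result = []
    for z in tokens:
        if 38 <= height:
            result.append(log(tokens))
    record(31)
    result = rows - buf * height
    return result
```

result = [log(tokens) for z in tokens if 38 <= height]

Transformed code:
def work(tokens, height, buf):
    rows = 19 - 34
    height = process(27 < 14)
    result = [log(tokens) for z in tokens if 38 <= height]
    record(31)
    result = rows - buf * height
    return result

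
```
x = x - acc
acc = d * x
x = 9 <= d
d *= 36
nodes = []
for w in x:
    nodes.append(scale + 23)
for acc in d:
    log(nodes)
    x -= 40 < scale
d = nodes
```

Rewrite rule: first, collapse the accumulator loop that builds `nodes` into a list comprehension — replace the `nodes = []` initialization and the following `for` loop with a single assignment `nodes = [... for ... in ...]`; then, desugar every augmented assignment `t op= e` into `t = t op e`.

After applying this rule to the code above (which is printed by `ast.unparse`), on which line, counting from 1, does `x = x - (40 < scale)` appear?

Transformed code:
x = x - acc
acc = d * x
x = 9 <= d
d = d * 36
nodes = [scale + 23 for w in x]
for acc in d:
    log(nodes)
    x = x - (40 < scale)
d = nodes

8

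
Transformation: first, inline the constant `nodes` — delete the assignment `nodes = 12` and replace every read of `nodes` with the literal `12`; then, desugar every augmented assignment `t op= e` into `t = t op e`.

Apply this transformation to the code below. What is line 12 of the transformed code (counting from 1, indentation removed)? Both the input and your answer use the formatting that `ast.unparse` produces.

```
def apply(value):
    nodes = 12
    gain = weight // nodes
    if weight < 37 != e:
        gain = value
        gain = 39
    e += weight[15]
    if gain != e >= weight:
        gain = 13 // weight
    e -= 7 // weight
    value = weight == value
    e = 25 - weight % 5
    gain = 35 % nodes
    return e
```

gain = 35 % 12

Transformed code:
def apply(value):
    gain = weight // 12
    if weight < 37 != e:
        gain = value
        gain = 39
    e = e + weight[15]
    if gain != e >= weight:
        gain = 13 // weight
    e = e - 7 // weight
    value = weight == value
    e = 25 - weight % 5
    gain = 35 % 12
    return e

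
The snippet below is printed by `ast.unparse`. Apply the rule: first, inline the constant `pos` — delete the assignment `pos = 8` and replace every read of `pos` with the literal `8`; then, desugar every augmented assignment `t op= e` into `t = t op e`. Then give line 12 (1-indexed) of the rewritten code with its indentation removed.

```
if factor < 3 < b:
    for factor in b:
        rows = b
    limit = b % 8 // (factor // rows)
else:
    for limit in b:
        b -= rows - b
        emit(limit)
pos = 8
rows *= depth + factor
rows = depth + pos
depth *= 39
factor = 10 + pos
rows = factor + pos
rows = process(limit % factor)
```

factor = 10 + 8

Transformed code:
if factor < 3 < b:
    for factor in b:
        rows = b
    limit = b % 8 // (factor // rows)
else:
    for limit in b:
        b = b - (rows - b)
        emit(limit)
rows = rows * (depth + factor)
rows = depth + 8
depth = depth * 39
factor = 10 + 8
rows = factor + 8
rows = process(limit % factor)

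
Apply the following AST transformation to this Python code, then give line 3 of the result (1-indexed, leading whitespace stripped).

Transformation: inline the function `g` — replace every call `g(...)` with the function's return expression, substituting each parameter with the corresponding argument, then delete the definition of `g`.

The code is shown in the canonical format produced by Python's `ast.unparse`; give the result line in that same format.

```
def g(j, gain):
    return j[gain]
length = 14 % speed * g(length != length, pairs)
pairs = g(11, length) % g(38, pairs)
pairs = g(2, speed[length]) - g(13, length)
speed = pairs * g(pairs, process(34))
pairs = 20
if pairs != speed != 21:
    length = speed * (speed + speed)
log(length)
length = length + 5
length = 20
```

pairs = 2[speed[length]] - 13[length]

Transformed code:
length = 14 % speed * (length != length)[pairs]
pairs = 11[length] % 38[pairs]
pairs = 2[speed[length]] - 13[length]
speed = pairs * pairs[process(34)]
pairs = 20
if pairs != speed != 21:
    length = speed * (speed + speed)
log(length)
length = length + 5
length = 20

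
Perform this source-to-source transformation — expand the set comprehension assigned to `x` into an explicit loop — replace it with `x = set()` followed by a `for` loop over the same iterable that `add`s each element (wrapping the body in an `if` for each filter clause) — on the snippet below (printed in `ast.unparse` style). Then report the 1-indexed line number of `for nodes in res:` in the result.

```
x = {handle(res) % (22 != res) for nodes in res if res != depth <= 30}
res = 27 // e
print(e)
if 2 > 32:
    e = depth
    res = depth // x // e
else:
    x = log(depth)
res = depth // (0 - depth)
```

2

Transformed code:
x = set()
for nodes in res:
    if res != depth <= 30:
        x.add(handle(res) % (22 != res))
res = 27 // e
print(e)
if 2 > 32:
    e = depth
    res = depth // x // e
else:
    x = log(depth)
res = depth // (0 - depth)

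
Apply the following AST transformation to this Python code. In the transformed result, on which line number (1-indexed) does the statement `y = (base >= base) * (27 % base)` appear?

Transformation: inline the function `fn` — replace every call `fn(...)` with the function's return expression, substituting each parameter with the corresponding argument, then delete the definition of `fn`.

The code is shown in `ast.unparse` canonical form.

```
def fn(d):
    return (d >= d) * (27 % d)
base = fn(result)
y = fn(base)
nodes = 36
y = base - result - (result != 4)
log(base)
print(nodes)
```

2

Transformed code:
base = (result >= result) * (27 % result)
y = (base >= base) * (27 % base)
nodes = 36
y = base - result - (result != 4)
log(base)
print(nodes)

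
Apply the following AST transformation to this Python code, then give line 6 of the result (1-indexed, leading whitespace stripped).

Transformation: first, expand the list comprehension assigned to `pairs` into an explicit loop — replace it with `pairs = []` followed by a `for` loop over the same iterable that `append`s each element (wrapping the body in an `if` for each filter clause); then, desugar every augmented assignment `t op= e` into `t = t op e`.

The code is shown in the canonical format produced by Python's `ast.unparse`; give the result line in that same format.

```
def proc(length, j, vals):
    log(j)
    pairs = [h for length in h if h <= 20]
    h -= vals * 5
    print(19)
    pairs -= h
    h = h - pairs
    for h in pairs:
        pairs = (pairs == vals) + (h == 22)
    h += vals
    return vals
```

Transformed code:
def proc(length, j, vals):
    log(j)
    pairs = []
    for length in h:
        if h <= 20:
            pairs.append(h)
    h = h - vals * 5
    print(19)
    pairs = pairs - h
    h = h - pairs
    for h in pairs:
        pairs = (pairs == vals) + (h == 22)
    h = h + vals
    return vals

pairs.append(h)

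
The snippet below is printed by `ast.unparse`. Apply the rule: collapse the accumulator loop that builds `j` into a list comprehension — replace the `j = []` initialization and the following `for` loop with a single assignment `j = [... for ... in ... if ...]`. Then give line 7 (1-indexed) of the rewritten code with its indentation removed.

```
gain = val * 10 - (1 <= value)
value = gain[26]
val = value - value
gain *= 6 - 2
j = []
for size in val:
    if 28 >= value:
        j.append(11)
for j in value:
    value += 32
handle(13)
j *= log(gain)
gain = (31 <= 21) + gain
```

Transformed code:
gain = val * 10 - (1 <= value)
value = gain[26]
val = value - value
gain *= 6 - 2
j = [11 for size in val if 28 >= value]
for j in value:
    value += 32
handle(13)
j *= log(gain)
gain = (31 <= 21) + gain

value += 32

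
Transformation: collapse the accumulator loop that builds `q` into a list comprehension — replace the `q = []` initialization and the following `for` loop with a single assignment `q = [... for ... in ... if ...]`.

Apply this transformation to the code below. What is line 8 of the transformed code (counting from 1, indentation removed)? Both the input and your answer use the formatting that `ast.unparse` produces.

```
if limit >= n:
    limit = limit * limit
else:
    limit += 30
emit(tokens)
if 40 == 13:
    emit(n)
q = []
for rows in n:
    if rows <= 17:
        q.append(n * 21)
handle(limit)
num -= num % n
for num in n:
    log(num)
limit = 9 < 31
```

q = [n * 21 for rows in n if rows <= 17]

Transformed code:
if limit >= n:
    limit = limit * limit
else:
    limit += 30
emit(tokens)
if 40 == 13:
    emit(n)
q = [n * 21 for rows in n if rows <= 17]
handle(limit)
num -= num % n
for num in n:
    log(num)
limit = 9 < 31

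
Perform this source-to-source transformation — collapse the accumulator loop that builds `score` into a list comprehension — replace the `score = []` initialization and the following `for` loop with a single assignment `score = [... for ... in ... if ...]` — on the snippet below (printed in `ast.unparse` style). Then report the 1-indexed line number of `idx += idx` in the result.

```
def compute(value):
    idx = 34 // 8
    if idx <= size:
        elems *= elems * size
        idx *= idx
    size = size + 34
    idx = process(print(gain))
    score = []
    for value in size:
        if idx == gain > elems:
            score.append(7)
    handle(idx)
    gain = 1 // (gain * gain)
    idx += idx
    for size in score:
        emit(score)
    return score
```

Transformed code:
def compute(value):
    idx = 34 // 8
    if idx <= size:
        elems *= elems * size
        idx *= idx
    size = size + 34
    idx = process(print(gain))
    score = [7 for value in size if idx == gain > elems]
    handle(idx)
    gain = 1 // (gain * gain)
    idx += idx
    for size in score:
        emit(score)
    return score

11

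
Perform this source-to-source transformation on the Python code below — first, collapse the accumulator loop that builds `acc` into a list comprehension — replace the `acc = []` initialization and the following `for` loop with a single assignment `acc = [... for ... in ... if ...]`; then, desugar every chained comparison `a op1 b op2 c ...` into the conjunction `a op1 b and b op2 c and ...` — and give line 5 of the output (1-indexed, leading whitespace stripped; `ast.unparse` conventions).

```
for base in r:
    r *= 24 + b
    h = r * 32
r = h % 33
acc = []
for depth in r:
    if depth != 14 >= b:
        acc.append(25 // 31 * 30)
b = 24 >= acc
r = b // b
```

Transformed code:
for base in r:
    r *= 24 + b
    h = r * 32
r = h % 33
acc = [25 // 31 * 30 for depth in r if depth != 14 and 14 >= b]
b = 24 >= acc
r = b // b

acc = [25 // 31 * 30 for depth in r if depth != 14 and 14 >= b]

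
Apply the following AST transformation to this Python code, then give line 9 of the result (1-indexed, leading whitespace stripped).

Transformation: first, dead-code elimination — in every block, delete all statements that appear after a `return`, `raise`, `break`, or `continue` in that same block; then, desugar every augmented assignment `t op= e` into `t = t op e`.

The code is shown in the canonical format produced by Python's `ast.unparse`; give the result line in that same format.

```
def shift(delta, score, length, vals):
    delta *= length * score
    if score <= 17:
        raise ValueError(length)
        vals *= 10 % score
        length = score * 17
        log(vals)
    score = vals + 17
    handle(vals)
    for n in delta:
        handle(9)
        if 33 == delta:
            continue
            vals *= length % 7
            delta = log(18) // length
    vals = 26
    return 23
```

Transformed code:
def shift(delta, score, length, vals):
    delta = delta * (length * score)
    if score <= 17:
        raise ValueError(length)
    score = vals + 17
    handle(vals)
    for n in delta:
        handle(9)
        if 33 == delta:
            continue
    vals = 26
    return 23

if 33 == delta:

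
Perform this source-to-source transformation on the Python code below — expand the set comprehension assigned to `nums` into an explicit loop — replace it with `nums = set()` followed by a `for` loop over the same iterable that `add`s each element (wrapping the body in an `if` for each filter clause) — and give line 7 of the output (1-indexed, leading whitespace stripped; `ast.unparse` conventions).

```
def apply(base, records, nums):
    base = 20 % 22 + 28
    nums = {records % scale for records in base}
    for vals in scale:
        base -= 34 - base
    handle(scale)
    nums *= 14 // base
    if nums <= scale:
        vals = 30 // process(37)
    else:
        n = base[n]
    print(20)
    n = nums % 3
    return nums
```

Transformed code:
def apply(base, records, nums):
    base = 20 % 22 + 28
    nums = set()
    for records in base:
        nums.add(records % scale)
    for vals in scale:
        base -= 34 - base
    handle(scale)
    nums *= 14 // base
    if nums <= scale:
        vals = 30 // process(37)
    else:
        n = base[n]
    print(20)
    n = nums % 3
    return nums

base -= 34 - base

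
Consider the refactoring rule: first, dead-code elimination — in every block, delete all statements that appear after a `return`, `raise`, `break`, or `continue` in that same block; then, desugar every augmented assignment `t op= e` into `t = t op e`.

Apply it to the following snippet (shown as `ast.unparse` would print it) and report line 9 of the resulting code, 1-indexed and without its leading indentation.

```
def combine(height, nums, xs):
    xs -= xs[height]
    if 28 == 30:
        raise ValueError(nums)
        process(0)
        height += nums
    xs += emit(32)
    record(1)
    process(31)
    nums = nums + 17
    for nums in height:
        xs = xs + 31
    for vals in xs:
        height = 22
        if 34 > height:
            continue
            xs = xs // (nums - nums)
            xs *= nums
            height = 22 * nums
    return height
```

for nums in height:

Transformed code:
def combine(height, nums, xs):
    xs = xs - xs[height]
    if 28 == 30:
        raise ValueError(nums)
    xs = xs + emit(32)
    record(1)
    process(31)
    nums = nums + 17
    for nums in height:
        xs = xs + 31
    for vals in xs:
        height = 22
        if 34 > height:
            continue
    return height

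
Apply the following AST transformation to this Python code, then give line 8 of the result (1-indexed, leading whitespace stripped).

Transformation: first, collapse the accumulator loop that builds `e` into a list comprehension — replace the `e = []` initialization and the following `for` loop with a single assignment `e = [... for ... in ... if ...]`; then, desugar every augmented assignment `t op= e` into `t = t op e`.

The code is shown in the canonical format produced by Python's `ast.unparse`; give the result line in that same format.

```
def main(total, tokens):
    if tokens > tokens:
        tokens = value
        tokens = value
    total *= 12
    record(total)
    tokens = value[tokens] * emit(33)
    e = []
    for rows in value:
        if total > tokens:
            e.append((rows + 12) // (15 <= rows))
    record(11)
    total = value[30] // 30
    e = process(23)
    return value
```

e = [(rows + 12) // (15 <= rows) for rows in value if total > tokens]

Transformed code:
def main(total, tokens):
    if tokens > tokens:
        tokens = value
        tokens = value
    total = total * 12
    record(total)
    tokens = value[tokens] * emit(33)
    e = [(rows + 12) // (15 <= rows) for rows in value if total > tokens]
    record(11)
    total = value[30] // 30
    e = process(23)
    return value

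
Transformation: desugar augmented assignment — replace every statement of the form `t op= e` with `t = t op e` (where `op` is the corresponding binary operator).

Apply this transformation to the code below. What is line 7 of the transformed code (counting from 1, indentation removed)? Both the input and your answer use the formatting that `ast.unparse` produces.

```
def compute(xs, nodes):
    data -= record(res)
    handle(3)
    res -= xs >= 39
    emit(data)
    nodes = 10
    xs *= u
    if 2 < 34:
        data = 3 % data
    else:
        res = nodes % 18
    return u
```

xs = xs * u

Transformed code:
def compute(xs, nodes):
    data = data - record(res)
    handle(3)
    res = res - (xs >= 39)
    emit(data)
    nodes = 10
    xs = xs * u
    if 2 < 34:
        data = 3 % data
    else:
        res = nodes % 18
    return u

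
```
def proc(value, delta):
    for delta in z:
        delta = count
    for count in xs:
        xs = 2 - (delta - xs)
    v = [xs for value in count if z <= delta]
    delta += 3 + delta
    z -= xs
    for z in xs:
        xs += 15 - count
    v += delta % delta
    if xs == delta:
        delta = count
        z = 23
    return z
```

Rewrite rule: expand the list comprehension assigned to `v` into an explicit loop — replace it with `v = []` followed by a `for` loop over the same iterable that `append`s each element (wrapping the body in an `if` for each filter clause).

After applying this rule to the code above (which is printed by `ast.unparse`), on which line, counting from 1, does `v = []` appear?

6

Transformed code:
def proc(value, delta):
    for delta in z:
        delta = count
    for count in xs:
        xs = 2 - (delta - xs)
    v = []
    for value in count:
        if z <= delta:
            v.append(xs)
    delta += 3 + delta
    z -= xs
    for z in xs:
        xs += 15 - count
    v += delta % delta
    if xs == delta:
        delta = count
        z = 23
    return z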